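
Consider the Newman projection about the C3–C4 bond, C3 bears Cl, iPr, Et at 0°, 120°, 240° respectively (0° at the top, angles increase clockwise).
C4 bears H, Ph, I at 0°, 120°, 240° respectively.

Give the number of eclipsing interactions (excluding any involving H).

2

Non-H eclipsing pairs: iPr(120°)/Ph(120°); Et(240°)/I(240°) — 2 interactions.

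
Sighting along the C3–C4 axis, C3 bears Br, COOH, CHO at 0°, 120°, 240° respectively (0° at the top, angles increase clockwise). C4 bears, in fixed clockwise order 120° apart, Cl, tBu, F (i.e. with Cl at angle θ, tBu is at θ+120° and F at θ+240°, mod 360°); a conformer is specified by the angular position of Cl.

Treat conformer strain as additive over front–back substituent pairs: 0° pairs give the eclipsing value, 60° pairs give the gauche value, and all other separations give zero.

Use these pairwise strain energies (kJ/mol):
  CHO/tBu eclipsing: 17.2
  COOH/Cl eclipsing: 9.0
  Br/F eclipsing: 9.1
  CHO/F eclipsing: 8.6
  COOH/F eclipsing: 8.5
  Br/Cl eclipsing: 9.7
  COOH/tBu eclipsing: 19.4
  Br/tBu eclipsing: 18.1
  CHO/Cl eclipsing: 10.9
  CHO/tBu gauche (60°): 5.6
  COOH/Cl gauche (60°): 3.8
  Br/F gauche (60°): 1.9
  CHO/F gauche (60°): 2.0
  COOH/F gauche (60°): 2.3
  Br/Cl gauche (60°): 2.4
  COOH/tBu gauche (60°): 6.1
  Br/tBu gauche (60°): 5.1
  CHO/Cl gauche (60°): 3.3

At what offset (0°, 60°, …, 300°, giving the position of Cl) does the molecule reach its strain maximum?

0°

Cl at 0° is eclipsed. Br at 0° is eclipsed with Cl at 0° (9.7); COOH at 120° is eclipsed with tBu at 120° (19.4); CHO at 240° is eclipsed with F at 240° (8.6). Total 37.7 kJ/mol.
Cl at 60° is staggered. Br at 0° is gauche with Cl at 60° (2.4); Br at 0° is gauche with F at 300° (1.9); COOH at 120° is gauche with Cl at 60° (3.8); COOH at 120° is gauche with tBu at 180° (6.1); CHO at 240° is gauche with tBu at 180° (5.6); CHO at 240° is gauche with F at 300° (2.0). Total 21.8 kJ/mol.
Cl at 120° is eclipsed. Br at 0° is eclipsed with F at 0° (9.1); COOH at 120° is eclipsed with Cl at 120° (9.0); CHO at 240° is eclipsed with tBu at 240° (17.2). Total 35.3 kJ/mol.
Cl at 180° is staggered. Br at 0° is gauche with tBu at 300° (5.1); Br at 0° is gauche with F at 60° (1.9); COOH at 120° is gauche with Cl at 180° (3.8); COOH at 120° is gauche with F at 60° (2.3); CHO at 240° is gauche with Cl at 180° (3.3); CHO at 240° is gauche with tBu at 300° (5.6). Total 22.0 kJ/mol.
Cl at 240° is eclipsed. Br at 0° is eclipsed with tBu at 0° (18.1); COOH at 120° is eclipsed with F at 120° (8.5); CHO at 240° is eclipsed with Cl at 240° (10.9). Total 37.5 kJ/mol.
Cl at 300° is staggered. Br at 0° is gauche with Cl at 300° (2.4); Br at 0° is gauche with tBu at 60° (5.1); COOH at 120° is gauche with tBu at 60° (6.1); COOH at 120° is gauche with F at 180° (2.3); CHO at 240° is gauche with Cl at 300° (3.3); CHO at 240° is gauche with F at 180° (2.0). Total 21.2 kJ/mol.
The maximum (37.7 kJ/mol) occurs with Cl at 0°.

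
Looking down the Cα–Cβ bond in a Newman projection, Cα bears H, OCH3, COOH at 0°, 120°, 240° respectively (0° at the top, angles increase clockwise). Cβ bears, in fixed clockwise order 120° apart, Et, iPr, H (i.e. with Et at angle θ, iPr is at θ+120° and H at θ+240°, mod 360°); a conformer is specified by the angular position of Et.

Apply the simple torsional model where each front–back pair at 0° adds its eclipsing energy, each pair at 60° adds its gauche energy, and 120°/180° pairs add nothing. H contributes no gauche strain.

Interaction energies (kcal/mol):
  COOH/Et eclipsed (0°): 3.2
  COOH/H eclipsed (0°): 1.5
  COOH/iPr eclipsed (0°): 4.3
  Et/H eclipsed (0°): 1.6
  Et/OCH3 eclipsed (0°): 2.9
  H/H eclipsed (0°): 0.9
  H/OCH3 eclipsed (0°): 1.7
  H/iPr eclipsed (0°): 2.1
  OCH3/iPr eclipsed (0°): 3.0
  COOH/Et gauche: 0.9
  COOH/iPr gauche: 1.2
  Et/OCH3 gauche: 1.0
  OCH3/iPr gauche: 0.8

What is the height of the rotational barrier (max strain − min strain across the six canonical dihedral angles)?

Et at 0° is eclipsed. H at 0° is eclipsed with Et at 0° (1.6); OCH3 at 120° is eclipsed with iPr at 120° (3.0); COOH at 240° is eclipsed with H at 240° (1.5). Total 6.1 kcal/mol.
Et at 60° is staggered. OCH3 at 120° is gauche with Et at 60° (1.0); OCH3 at 120° is gauche with iPr at 180° (0.8); COOH at 240° is gauche with iPr at 180° (1.2). Total 3.0 kcal/mol.
Et at 120° is eclipsed. H at 0° is eclipsed with H at 0° (0.9); OCH3 at 120° is eclipsed with Et at 120° (2.9); COOH at 240° is eclipsed with iPr at 240° (4.3). Total 8.1 kcal/mol.
Et at 180° is staggered. OCH3 at 120° is gauche with Et at 180° (1.0); COOH at 240° is gauche with Et at 180° (0.9); COOH at 240° is gauche with iPr at 300° (1.2). Total 3.1 kcal/mol.
Et at 240° is eclipsed. H at 0° is eclipsed with iPr at 0° (2.1); OCH3 at 120° is eclipsed with H at 120° (1.7); COOH at 240° is eclipsed with Et at 240° (3.2). Total 7.0 kcal/mol.
Et at 300° is staggered. OCH3 at 120° is gauche with iPr at 60° (0.8); COOH at 240° is gauche with Et at 300° (0.9). Total 1.7 kcal/mol.
Max at 120° (8.1 kcal/mol), min at 300° (1.7 kcal/mol); barrier = 6.4 kcal/mol.

6.4 kcal/mol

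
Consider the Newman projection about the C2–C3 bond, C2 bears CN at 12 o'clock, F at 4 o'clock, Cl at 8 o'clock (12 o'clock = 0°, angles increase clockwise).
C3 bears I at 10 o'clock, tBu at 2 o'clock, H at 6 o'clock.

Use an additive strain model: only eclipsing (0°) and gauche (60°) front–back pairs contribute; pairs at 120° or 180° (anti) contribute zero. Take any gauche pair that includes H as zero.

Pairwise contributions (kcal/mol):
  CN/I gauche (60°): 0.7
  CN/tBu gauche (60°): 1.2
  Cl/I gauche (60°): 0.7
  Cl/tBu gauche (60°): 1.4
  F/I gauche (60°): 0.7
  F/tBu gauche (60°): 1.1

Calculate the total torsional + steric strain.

3.7 kcal/mol

This conformer (staggered): CN(0°)/I(300°) gauche 0.7; CN(0°)/tBu(60°) gauche 1.2; F(120°)/tBu(60°) gauche 1.1; Cl(240°)/I(300°) gauche 0.7 → 3.7 kcal/mol.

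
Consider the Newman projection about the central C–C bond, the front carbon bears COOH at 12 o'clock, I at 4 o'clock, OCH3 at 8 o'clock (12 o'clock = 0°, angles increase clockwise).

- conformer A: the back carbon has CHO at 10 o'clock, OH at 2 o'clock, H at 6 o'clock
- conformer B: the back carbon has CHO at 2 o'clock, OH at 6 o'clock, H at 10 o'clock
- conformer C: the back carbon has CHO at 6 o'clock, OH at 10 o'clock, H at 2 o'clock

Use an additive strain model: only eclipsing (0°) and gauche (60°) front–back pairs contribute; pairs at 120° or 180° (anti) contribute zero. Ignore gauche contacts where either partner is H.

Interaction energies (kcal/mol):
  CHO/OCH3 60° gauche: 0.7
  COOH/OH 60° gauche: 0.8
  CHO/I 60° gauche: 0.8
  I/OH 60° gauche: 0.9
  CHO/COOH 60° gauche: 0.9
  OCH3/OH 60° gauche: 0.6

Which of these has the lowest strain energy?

A is staggered. COOH at 0° is gauche with CHO at 300° (0.9); COOH at 0° is gauche with OH at 60° (0.8); I at 120° is gauche with OH at 60° (0.9); OCH3 at 240° is gauche with CHO at 300° (0.7). Total 3.3 kcal/mol.
B is staggered. COOH at 0° is gauche with CHO at 60° (0.9); I at 120° is gauche with CHO at 60° (0.8); I at 120° is gauche with OH at 180° (0.9); OCH3 at 240° is gauche with OH at 180° (0.6). Total 3.2 kcal/mol.
C is staggered. COOH at 0° is gauche with OH at 300° (0.8); I at 120° is gauche with CHO at 180° (0.8); OCH3 at 240° is gauche with CHO at 180° (0.7); OCH3 at 240° is gauche with OH at 300° (0.6). Total 2.9 kcal/mol.
C has the lowest total (2.9 kcal/mol).

C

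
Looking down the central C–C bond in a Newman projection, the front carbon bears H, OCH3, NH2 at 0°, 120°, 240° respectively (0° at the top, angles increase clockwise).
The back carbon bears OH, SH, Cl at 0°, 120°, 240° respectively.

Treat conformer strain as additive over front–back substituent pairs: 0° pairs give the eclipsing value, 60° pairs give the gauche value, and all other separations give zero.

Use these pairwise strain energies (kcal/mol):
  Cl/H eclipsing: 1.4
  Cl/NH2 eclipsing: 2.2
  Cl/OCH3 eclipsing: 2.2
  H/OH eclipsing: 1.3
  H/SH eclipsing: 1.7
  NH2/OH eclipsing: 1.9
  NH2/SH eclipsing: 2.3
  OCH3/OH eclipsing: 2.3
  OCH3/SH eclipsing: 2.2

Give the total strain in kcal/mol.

5.7 kcal/mol

This conformer (eclipsed): H(0°)/OH(0°) eclipsed 1.3; OCH3(120°)/SH(120°) eclipsed 2.2; NH2(240°)/Cl(240°) eclipsed 2.2 → 5.7 kcal/mol.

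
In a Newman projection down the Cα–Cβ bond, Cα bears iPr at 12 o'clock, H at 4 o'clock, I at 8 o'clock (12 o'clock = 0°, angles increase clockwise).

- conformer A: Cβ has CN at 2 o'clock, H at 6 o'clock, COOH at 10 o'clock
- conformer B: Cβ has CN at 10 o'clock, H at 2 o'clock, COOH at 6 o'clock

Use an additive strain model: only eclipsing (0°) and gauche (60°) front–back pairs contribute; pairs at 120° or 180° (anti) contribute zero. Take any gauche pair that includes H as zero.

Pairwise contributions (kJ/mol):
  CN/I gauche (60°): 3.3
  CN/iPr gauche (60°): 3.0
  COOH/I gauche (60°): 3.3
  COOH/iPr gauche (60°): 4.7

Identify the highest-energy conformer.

A

A (staggered): iPr–CN gauche, iPr–COOH gauche, I–COOH gauche; 3.0 + 4.7 + 3.3 = 11.0 kJ/mol.
B (staggered): iPr–CN gauche, I–CN gauche, I–COOH gauche; 3.0 + 3.3 + 3.3 = 9.6 kJ/mol.
A has the highest total (11.0 kJ/mol).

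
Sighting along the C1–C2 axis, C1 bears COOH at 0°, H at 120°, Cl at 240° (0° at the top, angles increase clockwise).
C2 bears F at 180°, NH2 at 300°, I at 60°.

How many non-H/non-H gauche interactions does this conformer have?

4

Non-H gauche pairs: COOH(0°)/NH2(300°); COOH(0°)/I(60°); Cl(240°)/F(180°); Cl(240°)/NH2(300°) — 4 interactions.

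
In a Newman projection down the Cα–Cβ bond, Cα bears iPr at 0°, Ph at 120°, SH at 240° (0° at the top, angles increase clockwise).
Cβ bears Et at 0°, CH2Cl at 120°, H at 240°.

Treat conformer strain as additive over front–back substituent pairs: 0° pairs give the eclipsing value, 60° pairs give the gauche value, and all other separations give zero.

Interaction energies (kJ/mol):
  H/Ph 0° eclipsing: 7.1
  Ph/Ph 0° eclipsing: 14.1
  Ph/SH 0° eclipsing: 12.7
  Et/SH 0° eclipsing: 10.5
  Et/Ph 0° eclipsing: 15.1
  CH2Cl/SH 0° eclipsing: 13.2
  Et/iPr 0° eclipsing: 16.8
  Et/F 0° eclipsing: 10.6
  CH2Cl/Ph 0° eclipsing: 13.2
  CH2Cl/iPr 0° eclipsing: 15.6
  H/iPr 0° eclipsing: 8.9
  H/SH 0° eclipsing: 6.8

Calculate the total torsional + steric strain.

36.8 kJ/mol

This conformer (eclipsed): iPr(0°)/Et(0°) eclipsed 16.8; Ph(120°)/CH2Cl(120°) eclipsed 13.2; SH(240°)/H(240°) eclipsed 6.8 → 36.8 kJ/mol.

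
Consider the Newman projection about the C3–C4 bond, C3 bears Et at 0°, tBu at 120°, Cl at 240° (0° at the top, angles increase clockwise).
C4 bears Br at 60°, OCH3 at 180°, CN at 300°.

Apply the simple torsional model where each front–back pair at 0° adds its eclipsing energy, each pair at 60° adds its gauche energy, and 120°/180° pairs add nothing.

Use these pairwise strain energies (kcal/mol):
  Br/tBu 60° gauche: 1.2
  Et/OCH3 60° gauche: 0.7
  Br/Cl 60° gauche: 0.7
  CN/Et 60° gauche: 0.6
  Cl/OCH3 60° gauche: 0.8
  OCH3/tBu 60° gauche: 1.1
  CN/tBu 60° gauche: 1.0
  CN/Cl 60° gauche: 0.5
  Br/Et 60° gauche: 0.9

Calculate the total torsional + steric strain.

5.1 kcal/mol

This conformer is staggered. Et at 0° is gauche with Br at 60° (0.9); Et at 0° is gauche with CN at 300° (0.6); tBu at 120° is gauche with Br at 60° (1.2); tBu at 120° is gauche with OCH3 at 180° (1.1); Cl at 240° is gauche with OCH3 at 180° (0.8); Cl at 240° is gauche with CN at 300° (0.5). Total 5.1 kcal/mol.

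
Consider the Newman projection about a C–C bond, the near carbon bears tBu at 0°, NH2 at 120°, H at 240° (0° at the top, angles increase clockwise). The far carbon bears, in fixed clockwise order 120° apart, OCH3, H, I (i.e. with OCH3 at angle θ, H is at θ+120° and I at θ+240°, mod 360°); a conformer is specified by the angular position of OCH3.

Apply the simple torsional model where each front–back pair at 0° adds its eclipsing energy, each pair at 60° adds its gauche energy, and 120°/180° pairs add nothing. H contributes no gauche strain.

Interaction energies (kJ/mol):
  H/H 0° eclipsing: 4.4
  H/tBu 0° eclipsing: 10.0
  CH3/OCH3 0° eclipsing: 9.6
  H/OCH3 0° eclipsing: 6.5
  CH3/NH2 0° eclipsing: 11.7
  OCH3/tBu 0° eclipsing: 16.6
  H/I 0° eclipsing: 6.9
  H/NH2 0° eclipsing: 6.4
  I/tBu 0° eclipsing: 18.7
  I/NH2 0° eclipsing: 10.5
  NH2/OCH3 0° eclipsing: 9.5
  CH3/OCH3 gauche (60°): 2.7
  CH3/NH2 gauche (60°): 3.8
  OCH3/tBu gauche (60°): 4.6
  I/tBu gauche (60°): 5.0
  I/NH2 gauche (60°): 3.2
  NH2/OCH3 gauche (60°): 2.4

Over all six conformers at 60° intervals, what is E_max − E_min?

24.8 kJ/mol

OCH3 at 0° (eclipsed): tBu–OCH3 eclipsed, NH2–H eclipsed, H–I eclipsed; 16.6 + 6.4 + 6.9 = 29.9 kJ/mol.
OCH3 at 60° (staggered): tBu–OCH3 gauche, tBu–I gauche, NH2–OCH3 gauche; 4.6 + 5.0 + 2.4 = 12.0 kJ/mol.
OCH3 at 120° (eclipsed): tBu–I eclipsed, NH2–OCH3 eclipsed, H–H eclipsed; 18.7 + 9.5 + 4.4 = 32.6 kJ/mol.
OCH3 at 180° (staggered): tBu–I gauche, NH2–OCH3 gauche, NH2–I gauche; 5.0 + 2.4 + 3.2 = 10.6 kJ/mol.
OCH3 at 240° (eclipsed): tBu–H eclipsed, NH2–I eclipsed, H–OCH3 eclipsed; 10.0 + 10.5 + 6.5 = 27.0 kJ/mol.
OCH3 at 300° (staggered): tBu–OCH3 gauche, NH2–I gauche; 4.6 + 3.2 = 7.8 kJ/mol.
Max at 120° (32.6 kJ/mol), min at 300° (7.8 kJ/mol); barrier = 24.8 kJ/mol.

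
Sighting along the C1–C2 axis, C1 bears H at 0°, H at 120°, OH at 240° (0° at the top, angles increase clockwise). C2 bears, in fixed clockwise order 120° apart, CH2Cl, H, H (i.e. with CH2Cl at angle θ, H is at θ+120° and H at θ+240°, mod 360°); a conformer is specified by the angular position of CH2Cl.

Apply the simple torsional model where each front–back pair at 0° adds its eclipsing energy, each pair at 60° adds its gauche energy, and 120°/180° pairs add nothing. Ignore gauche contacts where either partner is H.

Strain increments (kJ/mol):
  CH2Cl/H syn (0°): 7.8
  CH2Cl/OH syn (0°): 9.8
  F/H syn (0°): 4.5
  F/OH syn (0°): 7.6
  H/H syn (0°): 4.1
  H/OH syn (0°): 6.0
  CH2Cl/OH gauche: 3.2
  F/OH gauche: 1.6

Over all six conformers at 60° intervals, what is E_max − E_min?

18.0 kJ/mol

CH2Cl at 0° (eclipsed): H(0°)/CH2Cl(0°) eclipsed 7.8; H(120°)/H(120°) eclipsed 4.1; OH(240°)/H(240°) eclipsed 6.0 → 17.9 kJ/mol.
CH2Cl at 60° (staggered): no non-H gauche contacts → 0.0 kJ/mol.
CH2Cl at 120° (eclipsed): H(0°)/H(0°) eclipsed 4.1; H(120°)/CH2Cl(120°) eclipsed 7.8; OH(240°)/H(240°) eclipsed 6.0 → 17.9 kJ/mol.
CH2Cl at 180° (staggered): OH(240°)/CH2Cl(180°) gauche 3.2 → 3.2 kJ/mol.
CH2Cl at 240° (eclipsed): H(0°)/H(0°) eclipsed 4.1; H(120°)/H(120°) eclipsed 4.1; OH(240°)/CH2Cl(240°) eclipsed 9.8 → 18.0 kJ/mol.
CH2Cl at 300° (staggered): OH(240°)/CH2Cl(300°) gauche 3.2 → 3.2 kJ/mol.
Max at 240° (18.0 kJ/mol), min at 60° (0.0 kJ/mol); barrier = 18.0 kJ/mol.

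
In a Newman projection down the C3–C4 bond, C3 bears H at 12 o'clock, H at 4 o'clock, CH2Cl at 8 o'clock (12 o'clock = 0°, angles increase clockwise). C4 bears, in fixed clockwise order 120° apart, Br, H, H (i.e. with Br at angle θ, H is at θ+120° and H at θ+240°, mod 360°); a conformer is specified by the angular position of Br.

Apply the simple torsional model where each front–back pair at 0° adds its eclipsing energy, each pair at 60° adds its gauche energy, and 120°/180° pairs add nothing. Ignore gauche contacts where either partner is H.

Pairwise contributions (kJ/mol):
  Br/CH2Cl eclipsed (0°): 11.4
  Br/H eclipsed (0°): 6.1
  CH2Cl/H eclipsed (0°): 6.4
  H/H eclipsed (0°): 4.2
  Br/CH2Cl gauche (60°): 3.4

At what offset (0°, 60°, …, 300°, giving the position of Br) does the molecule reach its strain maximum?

240°

Br at 0° (eclipsed): H–Br eclipsed, H–H eclipsed, CH2Cl–H eclipsed; 6.1 + 4.2 + 6.4 = 16.7 kJ/mol.
Br at 60° (staggered): no non-H gauche contacts → 0.0 kJ/mol.
Br at 120° (eclipsed): H–H eclipsed, H–Br eclipsed, CH2Cl–H eclipsed; 4.2 + 6.1 + 6.4 = 16.7 kJ/mol.
Br at 180° (staggered): CH2Cl–Br gauche; 3.4 = 3.4 kJ/mol.
Br at 240° (eclipsed): H–H eclipsed, H–H eclipsed, CH2Cl–Br eclipsed; 4.2 + 4.2 + 11.4 = 19.8 kJ/mol.
Br at 300° (staggered): CH2Cl–Br gauche; 3.4 = 3.4 kJ/mol.
The maximum (19.8 kJ/mol) occurs with Br at 240°.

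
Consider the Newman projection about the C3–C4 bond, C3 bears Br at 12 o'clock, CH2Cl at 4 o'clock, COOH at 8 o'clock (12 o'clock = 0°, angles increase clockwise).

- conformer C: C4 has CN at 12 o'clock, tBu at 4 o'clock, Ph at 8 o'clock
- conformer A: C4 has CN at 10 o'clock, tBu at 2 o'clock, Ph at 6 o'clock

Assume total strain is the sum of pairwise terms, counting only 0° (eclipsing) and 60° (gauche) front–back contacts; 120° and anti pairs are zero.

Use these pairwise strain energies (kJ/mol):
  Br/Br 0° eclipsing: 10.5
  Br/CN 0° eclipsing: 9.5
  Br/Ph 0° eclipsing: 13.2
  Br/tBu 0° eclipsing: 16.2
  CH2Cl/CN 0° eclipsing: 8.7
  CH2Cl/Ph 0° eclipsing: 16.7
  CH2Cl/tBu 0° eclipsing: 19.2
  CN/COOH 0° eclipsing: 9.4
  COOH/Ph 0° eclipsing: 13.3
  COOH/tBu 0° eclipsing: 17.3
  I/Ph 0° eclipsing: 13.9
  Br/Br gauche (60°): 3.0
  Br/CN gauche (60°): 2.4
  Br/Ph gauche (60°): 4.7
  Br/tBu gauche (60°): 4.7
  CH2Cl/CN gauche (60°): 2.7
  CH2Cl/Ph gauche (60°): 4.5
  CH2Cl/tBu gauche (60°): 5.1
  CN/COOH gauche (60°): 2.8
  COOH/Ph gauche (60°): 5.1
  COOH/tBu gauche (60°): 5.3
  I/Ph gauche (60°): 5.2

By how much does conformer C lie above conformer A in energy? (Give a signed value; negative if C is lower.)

+17.4 kJ/mol

C is eclipsed. Br at 0° is eclipsed with CN at 0° (9.5); CH2Cl at 120° is eclipsed with tBu at 120° (19.2); COOH at 240° is eclipsed with Ph at 240° (13.3). Total 42.0 kJ/mol.
A is staggered. Br at 0° is gauche with CN at 300° (2.4); Br at 0° is gauche with tBu at 60° (4.7); CH2Cl at 120° is gauche with tBu at 60° (5.1); CH2Cl at 120° is gauche with Ph at 180° (4.5); COOH at 240° is gauche with CN at 300° (2.8); COOH at 240° is gauche with Ph at 180° (5.1). Total 24.6 kJ/mol.
E(C) − E(A) = 42.0 − 24.6 = +17.4 kJ/mol.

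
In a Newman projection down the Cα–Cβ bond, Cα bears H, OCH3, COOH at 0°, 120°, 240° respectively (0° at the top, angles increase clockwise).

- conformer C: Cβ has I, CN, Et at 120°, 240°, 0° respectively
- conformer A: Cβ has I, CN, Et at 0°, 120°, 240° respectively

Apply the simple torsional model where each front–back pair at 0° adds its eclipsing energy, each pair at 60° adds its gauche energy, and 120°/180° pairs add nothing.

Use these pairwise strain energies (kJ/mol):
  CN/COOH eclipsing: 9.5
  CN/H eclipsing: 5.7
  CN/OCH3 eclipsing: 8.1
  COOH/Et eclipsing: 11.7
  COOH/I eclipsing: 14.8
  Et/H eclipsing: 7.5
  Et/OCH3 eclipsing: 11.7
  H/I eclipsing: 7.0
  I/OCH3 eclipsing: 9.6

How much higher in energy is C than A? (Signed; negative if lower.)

C is eclipsed. H at 0° is eclipsed with Et at 0° (7.5); OCH3 at 120° is eclipsed with I at 120° (9.6); COOH at 240° is eclipsed with CN at 240° (9.5). Total 26.6 kJ/mol.
A is eclipsed. H at 0° is eclipsed with I at 0° (7.0); OCH3 at 120° is eclipsed with CN at 120° (8.1); COOH at 240° is eclipsed with Et at 240° (11.7). Total 26.8 kJ/mol.
E(C) − E(A) = 26.6 − 26.8 = -0.2 kJ/mol.

-0.2 kJ/mol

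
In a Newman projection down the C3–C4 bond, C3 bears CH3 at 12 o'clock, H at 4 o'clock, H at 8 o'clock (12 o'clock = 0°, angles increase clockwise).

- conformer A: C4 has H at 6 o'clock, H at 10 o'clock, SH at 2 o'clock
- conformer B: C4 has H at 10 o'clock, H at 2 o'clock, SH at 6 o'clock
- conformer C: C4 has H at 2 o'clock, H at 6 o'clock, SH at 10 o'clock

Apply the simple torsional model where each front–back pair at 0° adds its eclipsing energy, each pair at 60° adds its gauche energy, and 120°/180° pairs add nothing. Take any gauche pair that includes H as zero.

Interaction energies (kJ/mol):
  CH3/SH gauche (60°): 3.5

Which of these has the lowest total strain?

A is staggered. CH3 at 0° is gauche with SH at 60° (3.5). Total 3.5 kJ/mol.
B (staggered): no non-H gauche contacts → 0.0 kJ/mol.
C is staggered. CH3 at 0° is gauche with SH at 300° (3.5). Total 3.5 kJ/mol.
B has the lowest total (0.0 kJ/mol).

B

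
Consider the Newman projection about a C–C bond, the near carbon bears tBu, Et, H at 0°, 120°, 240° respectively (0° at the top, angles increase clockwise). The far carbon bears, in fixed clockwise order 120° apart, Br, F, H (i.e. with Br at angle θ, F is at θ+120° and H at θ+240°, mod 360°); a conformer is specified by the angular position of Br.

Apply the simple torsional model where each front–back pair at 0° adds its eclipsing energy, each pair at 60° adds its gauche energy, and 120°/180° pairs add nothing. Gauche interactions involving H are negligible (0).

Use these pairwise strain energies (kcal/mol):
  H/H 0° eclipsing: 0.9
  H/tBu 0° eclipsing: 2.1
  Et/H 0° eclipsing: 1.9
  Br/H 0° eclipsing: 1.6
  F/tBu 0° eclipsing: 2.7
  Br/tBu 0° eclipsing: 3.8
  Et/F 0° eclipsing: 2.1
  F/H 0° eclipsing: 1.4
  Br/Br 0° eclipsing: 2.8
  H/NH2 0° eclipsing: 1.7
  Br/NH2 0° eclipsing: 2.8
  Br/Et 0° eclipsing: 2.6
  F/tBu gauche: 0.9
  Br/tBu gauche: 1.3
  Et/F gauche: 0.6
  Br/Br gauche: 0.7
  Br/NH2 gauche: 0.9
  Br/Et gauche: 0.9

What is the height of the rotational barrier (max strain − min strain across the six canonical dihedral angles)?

5.0 kcal/mol

Br at 0° is eclipsed. tBu at 0° is eclipsed with Br at 0° (3.8); Et at 120° is eclipsed with F at 120° (2.1); H at 240° is eclipsed with H at 240° (0.9). Total 6.8 kcal/mol.
Br at 60° is staggered. tBu at 0° is gauche with Br at 60° (1.3); Et at 120° is gauche with Br at 60° (0.9); Et at 120° is gauche with F at 180° (0.6). Total 2.8 kcal/mol.
Br at 120° is eclipsed. tBu at 0° is eclipsed with H at 0° (2.1); Et at 120° is eclipsed with Br at 120° (2.6); H at 240° is eclipsed with F at 240° (1.4). Total 6.1 kcal/mol.
Br at 180° is staggered. tBu at 0° is gauche with F at 300° (0.9); Et at 120° is gauche with Br at 180° (0.9). Total 1.8 kcal/mol.
Br at 240° is eclipsed. tBu at 0° is eclipsed with F at 0° (2.7); Et at 120° is eclipsed with H at 120° (1.9); H at 240° is eclipsed with Br at 240° (1.6). Total 6.2 kcal/mol.
Br at 300° is staggered. tBu at 0° is gauche with Br at 300° (1.3); tBu at 0° is gauche with F at 60° (0.9); Et at 120° is gauche with F at 60° (0.6). Total 2.8 kcal/mol.
Max at 0° (6.8 kcal/mol), min at 180° (1.8 kcal/mol); barrier = 5.0 kcal/mol.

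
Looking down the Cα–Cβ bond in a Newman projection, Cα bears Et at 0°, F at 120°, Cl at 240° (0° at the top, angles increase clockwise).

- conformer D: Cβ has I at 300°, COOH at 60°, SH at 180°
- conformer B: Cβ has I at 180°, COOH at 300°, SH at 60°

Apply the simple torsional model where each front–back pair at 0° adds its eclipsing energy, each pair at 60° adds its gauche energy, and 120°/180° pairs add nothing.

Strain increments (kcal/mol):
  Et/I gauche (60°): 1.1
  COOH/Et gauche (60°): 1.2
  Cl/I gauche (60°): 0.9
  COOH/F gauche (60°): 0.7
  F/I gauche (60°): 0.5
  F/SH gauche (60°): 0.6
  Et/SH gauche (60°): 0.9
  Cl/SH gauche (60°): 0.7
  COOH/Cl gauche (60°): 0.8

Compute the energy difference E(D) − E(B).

D (staggered): Et–I gauche, Et–COOH gauche, F–COOH gauche, F–SH gauche, Cl–I gauche, Cl–SH gauche; 1.1 + 1.2 + 0.7 + 0.6 + 0.9 + 0.7 = 5.2 kcal/mol.
B (staggered): Et–COOH gauche, Et–SH gauche, F–I gauche, F–SH gauche, Cl–I gauche, Cl–COOH gauche; 1.2 + 0.9 + 0.5 + 0.6 + 0.9 + 0.8 = 4.9 kcal/mol.
E(D) − E(B) = 5.2 − 4.9 = +0.3 kcal/mol.

+0.3 kcal/mol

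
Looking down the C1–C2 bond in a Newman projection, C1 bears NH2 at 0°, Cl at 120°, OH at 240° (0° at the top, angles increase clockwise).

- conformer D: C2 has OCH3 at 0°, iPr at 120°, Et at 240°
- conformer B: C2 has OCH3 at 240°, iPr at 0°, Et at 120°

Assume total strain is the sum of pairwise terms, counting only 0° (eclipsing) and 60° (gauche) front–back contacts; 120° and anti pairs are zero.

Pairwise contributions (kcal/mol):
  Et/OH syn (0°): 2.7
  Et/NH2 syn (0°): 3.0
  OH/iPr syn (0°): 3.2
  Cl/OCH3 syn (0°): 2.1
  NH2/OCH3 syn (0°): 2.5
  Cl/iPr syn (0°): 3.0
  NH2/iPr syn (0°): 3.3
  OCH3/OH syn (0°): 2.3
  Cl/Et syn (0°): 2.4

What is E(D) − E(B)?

D is eclipsed. NH2 at 0° is eclipsed with OCH3 at 0° (2.5); Cl at 120° is eclipsed with iPr at 120° (3.0); OH at 240° is eclipsed with Et at 240° (2.7). Total 8.2 kcal/mol.
B is eclipsed. NH2 at 0° is eclipsed with iPr at 0° (3.3); Cl at 120° is eclipsed with Et at 120° (2.4); OH at 240° is eclipsed with OCH3 at 240° (2.3). Total 8.0 kcal/mol.
E(D) − E(B) = 8.2 − 8.0 = +0.2 kcal/mol.

+0.2 kcal/mol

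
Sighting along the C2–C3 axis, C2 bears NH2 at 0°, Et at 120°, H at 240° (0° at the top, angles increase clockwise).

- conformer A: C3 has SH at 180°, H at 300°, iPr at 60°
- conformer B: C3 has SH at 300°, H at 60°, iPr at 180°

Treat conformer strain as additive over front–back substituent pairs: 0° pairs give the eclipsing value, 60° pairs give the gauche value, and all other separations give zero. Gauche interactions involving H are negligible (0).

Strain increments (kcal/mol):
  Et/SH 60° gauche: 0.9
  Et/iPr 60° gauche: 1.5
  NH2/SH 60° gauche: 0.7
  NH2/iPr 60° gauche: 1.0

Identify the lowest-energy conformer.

A (staggered): NH2–iPr gauche, Et–SH gauche, Et–iPr gauche; 1.0 + 0.9 + 1.5 = 3.4 kcal/mol.
B (staggered): NH2–SH gauche, Et–iPr gauche; 0.7 + 1.5 = 2.2 kcal/mol.
B has the lowest total (2.2 kcal/mol).

B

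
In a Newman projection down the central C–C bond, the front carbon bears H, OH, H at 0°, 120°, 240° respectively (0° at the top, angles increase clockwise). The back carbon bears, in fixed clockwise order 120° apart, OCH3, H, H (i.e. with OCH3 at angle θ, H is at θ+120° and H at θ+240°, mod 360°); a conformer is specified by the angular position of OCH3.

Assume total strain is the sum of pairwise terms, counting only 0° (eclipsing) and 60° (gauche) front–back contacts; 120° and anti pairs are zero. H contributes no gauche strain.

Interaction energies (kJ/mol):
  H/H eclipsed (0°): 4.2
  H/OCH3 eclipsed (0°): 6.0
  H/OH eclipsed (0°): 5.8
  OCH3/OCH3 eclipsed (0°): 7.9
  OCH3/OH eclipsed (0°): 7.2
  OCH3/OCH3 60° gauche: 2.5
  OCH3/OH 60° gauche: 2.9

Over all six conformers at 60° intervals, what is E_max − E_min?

OCH3 at 0° (eclipsed): H–OCH3 eclipsed, OH–H eclipsed, H–H eclipsed; 6.0 + 5.8 + 4.2 = 16.0 kJ/mol.
OCH3 at 60° (staggered): OH–OCH3 gauche; 2.9 = 2.9 kJ/mol.
OCH3 at 120° (eclipsed): H–H eclipsed, OH–OCH3 eclipsed, H–H eclipsed; 4.2 + 7.2 + 4.2 = 15.6 kJ/mol.
OCH3 at 180° (staggered): OH–OCH3 gauche; 2.9 = 2.9 kJ/mol.
OCH3 at 240° (eclipsed): H–H eclipsed, OH–H eclipsed, H–OCH3 eclipsed; 4.2 + 5.8 + 6.0 = 16.0 kJ/mol.
OCH3 at 300° (staggered): no non-H gauche contacts → 0.0 kJ/mol.
Max at 0° (16.0 kJ/mol), min at 300° (0.0 kJ/mol); barrier = 16.0 kJ/mol.

16.0 kJ/mol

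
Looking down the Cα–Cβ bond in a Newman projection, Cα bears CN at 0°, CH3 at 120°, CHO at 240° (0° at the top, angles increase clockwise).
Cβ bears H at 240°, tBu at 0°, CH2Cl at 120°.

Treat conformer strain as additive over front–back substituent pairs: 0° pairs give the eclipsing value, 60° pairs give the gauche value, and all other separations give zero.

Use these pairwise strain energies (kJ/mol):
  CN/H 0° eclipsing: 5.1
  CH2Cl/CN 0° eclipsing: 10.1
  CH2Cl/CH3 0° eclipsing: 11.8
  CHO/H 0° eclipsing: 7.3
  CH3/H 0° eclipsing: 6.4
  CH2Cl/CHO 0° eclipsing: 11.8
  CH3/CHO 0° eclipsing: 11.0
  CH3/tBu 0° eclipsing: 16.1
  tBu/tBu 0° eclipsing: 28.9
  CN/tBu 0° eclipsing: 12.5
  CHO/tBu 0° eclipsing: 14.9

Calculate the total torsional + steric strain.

31.6 kJ/mol

This conformer is eclipsed. CN at 0° is eclipsed with tBu at 0° (12.5); CH3 at 120° is eclipsed with CH2Cl at 120° (11.8); CHO at 240° is eclipsed with H at 240° (7.3). Total 31.6 kJ/mol.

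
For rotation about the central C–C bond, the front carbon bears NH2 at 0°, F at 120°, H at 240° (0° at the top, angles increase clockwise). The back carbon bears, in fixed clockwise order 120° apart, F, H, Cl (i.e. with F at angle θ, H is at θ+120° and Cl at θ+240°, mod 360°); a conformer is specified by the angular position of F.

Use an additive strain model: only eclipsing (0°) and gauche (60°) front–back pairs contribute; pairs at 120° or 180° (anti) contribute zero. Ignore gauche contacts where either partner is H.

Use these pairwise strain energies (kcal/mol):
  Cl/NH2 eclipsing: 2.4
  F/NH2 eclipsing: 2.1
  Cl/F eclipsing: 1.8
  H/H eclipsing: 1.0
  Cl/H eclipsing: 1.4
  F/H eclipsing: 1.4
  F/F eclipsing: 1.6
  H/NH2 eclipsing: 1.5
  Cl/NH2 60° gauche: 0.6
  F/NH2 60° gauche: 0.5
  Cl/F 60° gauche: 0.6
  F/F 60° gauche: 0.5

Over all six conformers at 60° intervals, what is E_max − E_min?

F at 0° (eclipsed): NH2–F eclipsed, F–H eclipsed, H–Cl eclipsed; 2.1 + 1.4 + 1.4 = 4.9 kcal/mol.
F at 60° (staggered): NH2–F gauche, NH2–Cl gauche, F–F gauche; 0.5 + 0.6 + 0.5 = 1.6 kcal/mol.
F at 120° (eclipsed): NH2–Cl eclipsed, F–F eclipsed, H–H eclipsed; 2.4 + 1.6 + 1.0 = 5.0 kcal/mol.
F at 180° (staggered): NH2–Cl gauche, F–F gauche, F–Cl gauche; 0.6 + 0.5 + 0.6 = 1.7 kcal/mol.
F at 240° (eclipsed): NH2–H eclipsed, F–Cl eclipsed, H–F eclipsed; 1.5 + 1.8 + 1.4 = 4.7 kcal/mol.
F at 300° (staggered): NH2–F gauche, F–Cl gauche; 0.5 + 0.6 = 1.1 kcal/mol.
Max at 120° (5.0 kcal/mol), min at 300° (1.1 kcal/mol); barrier = 3.9 kcal/mol.

3.9 kcal/mol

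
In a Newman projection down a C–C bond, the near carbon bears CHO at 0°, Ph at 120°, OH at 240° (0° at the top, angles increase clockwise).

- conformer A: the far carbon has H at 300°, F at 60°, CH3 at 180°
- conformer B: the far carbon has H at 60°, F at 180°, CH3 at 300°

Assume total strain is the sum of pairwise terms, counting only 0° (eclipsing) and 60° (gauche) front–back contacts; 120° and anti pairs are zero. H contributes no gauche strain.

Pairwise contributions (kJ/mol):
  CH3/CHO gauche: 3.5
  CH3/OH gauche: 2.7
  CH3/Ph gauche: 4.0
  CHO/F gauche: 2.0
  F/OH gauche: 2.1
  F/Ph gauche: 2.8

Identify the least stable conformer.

A (staggered): CHO–F gauche, Ph–F gauche, Ph–CH3 gauche, OH–CH3 gauche; 2.0 + 2.8 + 4.0 + 2.7 = 11.5 kJ/mol.
B (staggered): CHO–CH3 gauche, Ph–F gauche, OH–F gauche, OH–CH3 gauche; 3.5 + 2.8 + 2.1 + 2.7 = 11.1 kJ/mol.
A has the highest total (11.5 kJ/mol).

A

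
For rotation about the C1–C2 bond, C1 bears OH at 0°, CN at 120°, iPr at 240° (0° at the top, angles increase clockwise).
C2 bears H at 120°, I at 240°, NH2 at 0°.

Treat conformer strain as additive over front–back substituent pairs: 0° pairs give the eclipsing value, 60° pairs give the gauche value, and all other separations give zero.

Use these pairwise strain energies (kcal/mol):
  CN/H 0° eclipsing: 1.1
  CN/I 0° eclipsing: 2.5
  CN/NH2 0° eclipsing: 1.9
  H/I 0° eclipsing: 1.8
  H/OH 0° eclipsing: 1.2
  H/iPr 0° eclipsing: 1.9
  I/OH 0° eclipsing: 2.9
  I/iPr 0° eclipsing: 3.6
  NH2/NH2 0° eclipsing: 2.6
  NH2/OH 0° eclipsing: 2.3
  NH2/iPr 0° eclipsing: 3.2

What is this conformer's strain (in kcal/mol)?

This conformer is eclipsed. OH at 0° is eclipsed with NH2 at 0° (2.3); CN at 120° is eclipsed with H at 120° (1.1); iPr at 240° is eclipsed with I at 240° (3.6). Total 7.0 kcal/mol.

7.0 kcal/mol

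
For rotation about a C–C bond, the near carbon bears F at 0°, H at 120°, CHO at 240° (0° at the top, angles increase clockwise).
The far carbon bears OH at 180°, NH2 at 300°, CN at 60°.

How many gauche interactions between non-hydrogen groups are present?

Non-H gauche pairs: F(0°)/NH2(300°); F(0°)/CN(60°); CHO(240°)/OH(180°); CHO(240°)/NH2(300°) — 4 interactions.

4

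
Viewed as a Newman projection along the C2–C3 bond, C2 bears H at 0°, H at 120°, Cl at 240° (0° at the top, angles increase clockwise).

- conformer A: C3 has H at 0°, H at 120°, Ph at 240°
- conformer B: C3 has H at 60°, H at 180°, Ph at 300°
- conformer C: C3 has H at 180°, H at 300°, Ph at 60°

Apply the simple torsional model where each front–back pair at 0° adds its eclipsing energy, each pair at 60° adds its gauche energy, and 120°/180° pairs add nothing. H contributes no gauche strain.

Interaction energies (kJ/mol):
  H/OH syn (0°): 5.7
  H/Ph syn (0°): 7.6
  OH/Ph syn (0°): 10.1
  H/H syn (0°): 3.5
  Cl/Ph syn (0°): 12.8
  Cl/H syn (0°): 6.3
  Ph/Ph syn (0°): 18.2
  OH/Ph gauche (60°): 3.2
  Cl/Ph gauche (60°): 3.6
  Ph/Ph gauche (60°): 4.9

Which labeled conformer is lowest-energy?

A is eclipsed. H at 0° is eclipsed with H at 0° (3.5); H at 120° is eclipsed with H at 120° (3.5); Cl at 240° is eclipsed with Ph at 240° (12.8). Total 19.8 kJ/mol.
B is staggered. Cl at 240° is gauche with Ph at 300° (3.6). Total 3.6 kJ/mol.
C (staggered): no non-H gauche contacts → 0.0 kJ/mol.
C has the lowest total (0.0 kJ/mol).

C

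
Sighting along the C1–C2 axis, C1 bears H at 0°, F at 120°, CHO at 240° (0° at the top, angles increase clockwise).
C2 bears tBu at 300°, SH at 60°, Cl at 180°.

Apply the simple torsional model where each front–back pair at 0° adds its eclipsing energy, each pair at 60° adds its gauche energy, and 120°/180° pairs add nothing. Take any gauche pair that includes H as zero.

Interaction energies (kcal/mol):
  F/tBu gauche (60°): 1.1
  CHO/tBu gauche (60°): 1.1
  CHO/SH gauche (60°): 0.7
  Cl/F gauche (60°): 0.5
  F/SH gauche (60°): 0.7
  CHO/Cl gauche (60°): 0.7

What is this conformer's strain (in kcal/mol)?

This conformer (staggered): F–SH gauche, F–Cl gauche, CHO–tBu gauche, CHO–Cl gauche; 0.7 + 0.5 + 1.1 + 0.7 = 3.0 kcal/mol.

3.0 kcal/mol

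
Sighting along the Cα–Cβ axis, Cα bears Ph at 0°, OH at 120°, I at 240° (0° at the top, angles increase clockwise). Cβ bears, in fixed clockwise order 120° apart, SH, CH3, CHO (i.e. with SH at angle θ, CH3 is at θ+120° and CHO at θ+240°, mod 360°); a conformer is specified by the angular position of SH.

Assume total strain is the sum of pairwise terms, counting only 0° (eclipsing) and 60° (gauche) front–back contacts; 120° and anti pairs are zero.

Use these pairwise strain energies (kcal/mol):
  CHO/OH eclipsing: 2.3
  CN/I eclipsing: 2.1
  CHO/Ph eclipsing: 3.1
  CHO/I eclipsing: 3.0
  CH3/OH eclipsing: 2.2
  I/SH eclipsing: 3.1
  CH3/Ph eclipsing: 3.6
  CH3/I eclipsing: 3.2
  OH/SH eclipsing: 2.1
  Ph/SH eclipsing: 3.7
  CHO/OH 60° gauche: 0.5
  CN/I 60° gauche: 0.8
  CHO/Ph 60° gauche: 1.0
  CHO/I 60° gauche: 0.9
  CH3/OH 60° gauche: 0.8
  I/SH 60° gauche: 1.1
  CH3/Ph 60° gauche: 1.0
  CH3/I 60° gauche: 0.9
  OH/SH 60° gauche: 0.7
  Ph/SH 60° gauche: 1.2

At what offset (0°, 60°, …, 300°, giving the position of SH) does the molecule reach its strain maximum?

240°

SH at 0° (eclipsed): Ph–SH eclipsed, OH–CH3 eclipsed, I–CHO eclipsed; 3.7 + 2.2 + 3.0 = 8.9 kcal/mol.
SH at 60° (staggered): Ph–SH gauche, Ph–CHO gauche, OH–SH gauche, OH–CH3 gauche, I–CH3 gauche, I–CHO gauche; 1.2 + 1.0 + 0.7 + 0.8 + 0.9 + 0.9 = 5.5 kcal/mol.
SH at 120° (eclipsed): Ph–CHO eclipsed, OH–SH eclipsed, I–CH3 eclipsed; 3.1 + 2.1 + 3.2 = 8.4 kcal/mol.
SH at 180° (staggered): Ph–CH3 gauche, Ph–CHO gauche, OH–SH gauche, OH–CHO gauche, I–SH gauche, I–CH3 gauche; 1.0 + 1.0 + 0.7 + 0.5 + 1.1 + 0.9 = 5.2 kcal/mol.
SH at 240° (eclipsed): Ph–CH3 eclipsed, OH–CHO eclipsed, I–SH eclipsed; 3.6 + 2.3 + 3.1 = 9.0 kcal/mol.
SH at 300° (staggered): Ph–SH gauche, Ph–CH3 gauche, OH–CH3 gauche, OH–CHO gauche, I–SH gauche, I–CHO gauche; 1.2 + 1.0 + 0.8 + 0.5 + 1.1 + 0.9 = 5.5 kcal/mol.
The maximum (9.0 kcal/mol) occurs with SH at 240°.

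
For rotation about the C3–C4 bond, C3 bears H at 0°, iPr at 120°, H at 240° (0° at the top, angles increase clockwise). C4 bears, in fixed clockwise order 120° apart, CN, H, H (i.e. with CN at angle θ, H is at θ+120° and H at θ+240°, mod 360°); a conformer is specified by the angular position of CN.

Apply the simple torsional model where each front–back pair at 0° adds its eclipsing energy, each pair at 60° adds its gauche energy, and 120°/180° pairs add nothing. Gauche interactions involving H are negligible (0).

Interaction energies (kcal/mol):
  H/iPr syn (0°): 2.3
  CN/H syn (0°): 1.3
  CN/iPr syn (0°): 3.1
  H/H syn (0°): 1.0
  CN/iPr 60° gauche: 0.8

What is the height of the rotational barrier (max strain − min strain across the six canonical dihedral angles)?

5.1 kcal/mol

CN at 0° (eclipsed): H(0°)/CN(0°) eclipsed 1.3; iPr(120°)/H(120°) eclipsed 2.3; H(240°)/H(240°) eclipsed 1.0 → 4.6 kcal/mol.
CN at 60° (staggered): iPr(120°)/CN(60°) gauche 0.8 → 0.8 kcal/mol.
CN at 120° (eclipsed): H(0°)/H(0°) eclipsed 1.0; iPr(120°)/CN(120°) eclipsed 3.1; H(240°)/H(240°) eclipsed 1.0 → 5.1 kcal/mol.
CN at 180° (staggered): iPr(120°)/CN(180°) gauche 0.8 → 0.8 kcal/mol.
CN at 240° (eclipsed): H(0°)/H(0°) eclipsed 1.0; iPr(120°)/H(120°) eclipsed 2.3; H(240°)/CN(240°) eclipsed 1.3 → 4.6 kcal/mol.
CN at 300° (staggered): no non-H gauche contacts → 0.0 kcal/mol.
Max at 120° (5.1 kcal/mol), min at 300° (0.0 kcal/mol); barrier = 5.1 kcal/mol.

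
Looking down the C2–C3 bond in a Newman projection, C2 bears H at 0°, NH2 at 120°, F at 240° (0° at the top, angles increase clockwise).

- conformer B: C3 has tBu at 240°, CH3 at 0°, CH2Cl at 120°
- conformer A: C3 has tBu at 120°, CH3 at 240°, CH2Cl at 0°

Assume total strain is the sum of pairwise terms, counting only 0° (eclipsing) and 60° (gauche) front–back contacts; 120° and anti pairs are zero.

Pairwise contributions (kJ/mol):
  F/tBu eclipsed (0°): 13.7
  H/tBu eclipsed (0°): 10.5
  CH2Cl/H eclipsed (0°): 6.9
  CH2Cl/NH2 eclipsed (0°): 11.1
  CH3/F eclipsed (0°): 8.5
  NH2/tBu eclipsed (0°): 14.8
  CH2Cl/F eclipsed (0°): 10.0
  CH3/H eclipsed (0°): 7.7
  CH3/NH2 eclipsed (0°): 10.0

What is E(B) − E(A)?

+2.3 kJ/mol

B (eclipsed): H(0°)/CH3(0°) eclipsed 7.7; NH2(120°)/CH2Cl(120°) eclipsed 11.1; F(240°)/tBu(240°) eclipsed 13.7 → 32.5 kJ/mol.
A (eclipsed): H(0°)/CH2Cl(0°) eclipsed 6.9; NH2(120°)/tBu(120°) eclipsed 14.8; F(240°)/CH3(240°) eclipsed 8.5 → 30.2 kJ/mol.
E(B) − E(A) = 32.5 − 30.2 = +2.3 kJ/mol.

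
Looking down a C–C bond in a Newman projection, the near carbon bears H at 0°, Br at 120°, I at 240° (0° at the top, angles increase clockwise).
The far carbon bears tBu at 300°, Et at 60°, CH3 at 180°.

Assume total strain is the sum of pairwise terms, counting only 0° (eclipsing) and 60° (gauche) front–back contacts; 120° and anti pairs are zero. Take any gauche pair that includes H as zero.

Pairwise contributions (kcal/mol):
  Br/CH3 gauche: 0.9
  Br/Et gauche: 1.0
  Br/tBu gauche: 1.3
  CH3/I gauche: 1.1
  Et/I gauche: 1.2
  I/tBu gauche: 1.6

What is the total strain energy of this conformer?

4.6 kcal/mol

This conformer is staggered. Br at 120° is gauche with Et at 60° (1.0); Br at 120° is gauche with CH3 at 180° (0.9); I at 240° is gauche with tBu at 300° (1.6); I at 240° is gauche with CH3 at 180° (1.1). Total 4.6 kcal/mol.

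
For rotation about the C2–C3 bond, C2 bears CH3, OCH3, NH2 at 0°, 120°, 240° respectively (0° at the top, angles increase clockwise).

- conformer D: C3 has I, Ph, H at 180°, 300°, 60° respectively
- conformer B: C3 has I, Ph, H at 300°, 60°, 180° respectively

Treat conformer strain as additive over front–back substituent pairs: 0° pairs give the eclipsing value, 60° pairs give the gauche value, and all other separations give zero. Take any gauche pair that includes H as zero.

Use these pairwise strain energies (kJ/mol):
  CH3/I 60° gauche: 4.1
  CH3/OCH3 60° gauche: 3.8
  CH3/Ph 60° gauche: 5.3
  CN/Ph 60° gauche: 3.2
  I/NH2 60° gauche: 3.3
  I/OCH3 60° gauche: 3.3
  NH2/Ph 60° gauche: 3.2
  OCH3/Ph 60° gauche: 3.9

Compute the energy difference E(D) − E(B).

D (staggered): CH3–Ph gauche, OCH3–I gauche, NH2–I gauche, NH2–Ph gauche; 5.3 + 3.3 + 3.3 + 3.2 = 15.1 kJ/mol.
B (staggered): CH3–I gauche, CH3–Ph gauche, OCH3–Ph gauche, NH2–I gauche; 4.1 + 5.3 + 3.9 + 3.3 = 16.6 kJ/mol.
E(D) − E(B) = 15.1 − 16.6 = -1.5 kJ/mol.

-1.5 kJ/mol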